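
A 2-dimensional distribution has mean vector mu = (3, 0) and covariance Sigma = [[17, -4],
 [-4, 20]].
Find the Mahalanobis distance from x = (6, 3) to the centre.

Step 1 — centre the observation: (x - mu) = (3, 3).

Step 2 — invert Sigma. det(Sigma) = 17·20 - (-4)² = 324.
  Sigma^{-1} = (1/det) · [[d, -b], [-b, a]] = [[0.0617, 0.0123],
 [0.0123, 0.0525]].

Step 3 — form the quadratic (x - mu)^T · Sigma^{-1} · (x - mu):
  Sigma^{-1} · (x - mu) = (0.2222, 0.1944).
  (x - mu)^T · [Sigma^{-1} · (x - mu)] = (3)·(0.2222) + (3)·(0.1944) = 1.25.

Step 4 — take square root: d = √(1.25) ≈ 1.118.

d(x, mu) = √(1.25) ≈ 1.118


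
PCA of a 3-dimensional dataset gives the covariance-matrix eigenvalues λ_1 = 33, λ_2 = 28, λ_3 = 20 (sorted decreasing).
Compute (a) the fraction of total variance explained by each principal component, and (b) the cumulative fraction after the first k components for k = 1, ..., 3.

Step 1 — total variance = trace(Sigma) = Σ λ_i = 33 + 28 + 20 = 81.

Step 2 — fraction explained by component i = λ_i / Σ λ:
  PC1: 33/81 = 0.4074
  PC2: 28/81 = 0.3457
  PC3: 20/81 = 0.2469

Step 3 — cumulative fraction after k components = (λ_1 + ... + λ_k) / Σ λ:
  k = 1: 33/81 = 0.4074
  k = 2: (33 + 28)/81 = 61/81 = 0.7531
  k = 3: (33 + 28 + 20)/81 = 81/81 = 1

Summary (fraction, with percent):

explained: PC1 0.4074 (40.74%), PC2 0.3457 (34.57%), PC3 0.2469 (24.69%);  cumulative: 0.4074, 0.7531, 1


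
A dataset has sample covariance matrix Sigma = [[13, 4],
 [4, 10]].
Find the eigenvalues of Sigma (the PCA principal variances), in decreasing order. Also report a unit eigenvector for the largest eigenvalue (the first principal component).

Step 1 — characteristic polynomial of 2×2 Sigma:
  det(Sigma - λI) = λ² - trace · λ + det = 0.
  trace = 13 + 10 = 23, det = 13·10 - (4)² = 114.
Step 2 — discriminant:
  Δ = trace² - 4·det = 529 - 456 = 73.
Step 3 — eigenvalues:
  λ = (trace ± √Δ)/2 = (23 ± 8.544)/2,
  λ_1 = 15.772,  λ_2 = 7.228.

Step 4 — unit eigenvector for λ_1: solve (Sigma - λ_1 I)v = 0. First row:
  (13 - 15.772)·v_x + (4)·v_y = 0, i.e. (-2.772)·v_x + (4)·v_y = 0,
  so v ∝ (b, λ_1 - a) = (4, 2.772) = u.
  ||u|| = √((4)² + (2.772)²) = √(23.684) ≈ 4.8666,
  v_1 = u/||u|| ≈ (0.8219, 0.5696) (||v_1|| = 1).

λ_1 = 15.772,  λ_2 = 7.228;  v_1 ≈ (0.8219, 0.5696)


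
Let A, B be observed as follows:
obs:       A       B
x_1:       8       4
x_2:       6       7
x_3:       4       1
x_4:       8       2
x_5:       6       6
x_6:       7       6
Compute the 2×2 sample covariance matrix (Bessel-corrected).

Step 1 — column means:
  mean(A) = (8 + 6 + 4 + 8 + 6 + 7) / 6 = 39/6 = 6.5
  mean(B) = (4 + 7 + 1 + 2 + 6 + 6) / 6 = 26/6 = 4.3333

Step 2 — sample covariance S[i,j] = (1/(n-1)) · Σ_k (x_{k,i} - mean_i) · (x_{k,j} - mean_j), with n-1 = 5.
  S[A,A] = ((1.5)·(1.5) + (-0.5)·(-0.5) + (-2.5)·(-2.5) + (1.5)·(1.5) + (-0.5)·(-0.5) + (0.5)·(0.5)) / 5 = 11.5/5 = 2.3
  S[A,B] = ((1.5)·(-0.3333) + (-0.5)·(2.6667) + (-2.5)·(-3.3333) + (1.5)·(-2.3333) + (-0.5)·(1.6667) + (0.5)·(1.6667)) / 5 = 3/5 = 0.6
  S[B,B] = ((-0.3333)·(-0.3333) + (2.6667)·(2.6667) + (-3.3333)·(-3.3333) + (-2.3333)·(-2.3333) + (1.6667)·(1.6667) + (1.6667)·(1.6667)) / 5 = 29.3333/5 = 5.8667

S is symmetric (S[j,i] = S[i,j]). Assembling:

S = [[2.3, 0.6],
 [0.6, 5.8667]]


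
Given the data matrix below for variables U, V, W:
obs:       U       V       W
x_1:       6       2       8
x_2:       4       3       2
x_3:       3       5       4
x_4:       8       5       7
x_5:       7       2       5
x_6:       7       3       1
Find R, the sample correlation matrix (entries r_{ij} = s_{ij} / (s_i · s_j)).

Step 1 — column means:
  mean(U) = (6 + 4 + 3 + 8 + 7 + 7) / 6 = 35/6 = 5.8333
  mean(V) = (2 + 3 + 5 + 5 + 2 + 3) / 6 = 20/6 = 3.3333
  mean(W) = (8 + 2 + 4 + 7 + 5 + 1) / 6 = 27/6 = 4.5

Step 2 — sample variances and covariances s[i,j] = (1/(n-1)) · Σ_k (x_{k,i} - mean_i) · (x_{k,j} - mean_j), with n-1 = 5:
  s[U,U] = ((0.1667)·(0.1667) + (-1.8333)·(-1.8333) + (-2.8333)·(-2.8333) + (2.1667)·(2.1667) + (1.1667)·(1.1667) + (1.1667)·(1.1667)) / 5 = 18.8333/5 = 3.7667
  s[U,V] = ((0.1667)·(-1.3333) + (-1.8333)·(-0.3333) + (-2.8333)·(1.6667) + (2.1667)·(1.6667) + (1.1667)·(-1.3333) + (1.1667)·(-0.3333)) / 5 = -2.6667/5 = -0.5333
  s[U,W] = ((0.1667)·(3.5) + (-1.8333)·(-2.5) + (-2.8333)·(-0.5) + (2.1667)·(2.5) + (1.1667)·(0.5) + (1.1667)·(-3.5)) / 5 = 8.5/5 = 1.7
  s[V,V] = ((-1.3333)·(-1.3333) + (-0.3333)·(-0.3333) + (1.6667)·(1.6667) + (1.6667)·(1.6667) + (-1.3333)·(-1.3333) + (-0.3333)·(-0.3333)) / 5 = 9.3333/5 = 1.8667
  s[V,W] = ((-1.3333)·(3.5) + (-0.3333)·(-2.5) + (1.6667)·(-0.5) + (1.6667)·(2.5) + (-1.3333)·(0.5) + (-0.3333)·(-3.5)) / 5 = 0/5 = 0
  s[W,W] = ((3.5)·(3.5) + (-2.5)·(-2.5) + (-0.5)·(-0.5) + (2.5)·(2.5) + (0.5)·(0.5) + (-3.5)·(-3.5)) / 5 = 37.5/5 = 7.5
  Sample standard deviations s_i = √(s[i,i]):
  s(U) = √(3.7667) = 1.9408
  s(V) = √(1.8667) = 1.3663
  s(W) = √(7.5) = 2.7386

Step 3 — r_{ij} = s_{ij} / (s_i · s_j):
  r[U,U] = 1 (diagonal).
  r[U,V] = -0.5333 / (1.9408 · 1.3663) = -0.5333 / 2.6516 = -0.2011
  r[U,W] = 1.7 / (1.9408 · 2.7386) = 1.7 / 5.3151 = 0.3198
  r[V,V] = 1 (diagonal).
  r[V,W] = 0 / (1.3663 · 2.7386) = 0 / 3.7417 = 0
  r[W,W] = 1 (diagonal).

R is symmetric with unit diagonal. Assembling:

R = [[1, -0.2011, 0.3198],
 [-0.2011, 1, 0],
 [0.3198, 0, 1]]


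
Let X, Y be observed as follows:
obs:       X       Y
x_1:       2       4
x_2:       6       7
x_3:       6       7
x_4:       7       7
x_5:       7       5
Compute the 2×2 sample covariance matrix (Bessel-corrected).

Step 1 — column means:
  mean(X) = (2 + 6 + 6 + 7 + 7) / 5 = 28/5 = 5.6
  mean(Y) = (4 + 7 + 7 + 7 + 5) / 5 = 30/5 = 6

Step 2 — sample covariance S[i,j] = (1/(n-1)) · Σ_k (x_{k,i} - mean_i) · (x_{k,j} - mean_j), with n-1 = 4.
  S[X,X] = ((-3.6)·(-3.6) + (0.4)·(0.4) + (0.4)·(0.4) + (1.4)·(1.4) + (1.4)·(1.4)) / 4 = 17.2/4 = 4.3
  S[X,Y] = ((-3.6)·(-2) + (0.4)·(1) + (0.4)·(1) + (1.4)·(1) + (1.4)·(-1)) / 4 = 8/4 = 2
  S[Y,Y] = ((-2)·(-2) + (1)·(1) + (1)·(1) + (1)·(1) + (-1)·(-1)) / 4 = 8/4 = 2

S is symmetric (S[j,i] = S[i,j]). Assembling:

S = [[4.3, 2],
 [2, 2]]


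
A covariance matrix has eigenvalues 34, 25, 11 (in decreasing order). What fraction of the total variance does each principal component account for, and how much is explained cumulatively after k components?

Step 1 — total variance = trace(Sigma) = Σ λ_i = 34 + 25 + 11 = 70.

Step 2 — fraction explained by component i = λ_i / Σ λ:
  PC1: 34/70 = 0.4857
  PC2: 25/70 = 0.3571
  PC3: 11/70 = 0.1571

Step 3 — cumulative fraction after k components = (λ_1 + ... + λ_k) / Σ λ:
  k = 1: 34/70 = 0.4857
  k = 2: (34 + 25)/70 = 59/70 = 0.8429
  k = 3: (34 + 25 + 11)/70 = 70/70 = 1

Summary (fraction, with percent):

explained: PC1 0.4857 (48.57%), PC2 0.3571 (35.71%), PC3 0.1571 (15.71%);  cumulative: 0.4857, 0.8429, 1


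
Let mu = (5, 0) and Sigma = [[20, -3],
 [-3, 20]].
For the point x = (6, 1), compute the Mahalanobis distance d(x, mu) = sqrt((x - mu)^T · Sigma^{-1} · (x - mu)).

Step 1 — centre the observation: (x - mu) = (1, 1).

Step 2 — invert Sigma. det(Sigma) = 20·20 - (-3)² = 391.
  Sigma^{-1} = (1/det) · [[d, -b], [-b, a]] = [[0.0512, 0.0077],
 [0.0077, 0.0512]].

Step 3 — form the quadratic (x - mu)^T · Sigma^{-1} · (x - mu):
  Sigma^{-1} · (x - mu) = (0.0588, 0.0588).
  (x - mu)^T · [Sigma^{-1} · (x - mu)] = (1)·(0.0588) + (1)·(0.0588) = 0.1176.

Step 4 — take square root: d = √(0.1176) ≈ 0.343.

d(x, mu) = √(0.1176) ≈ 0.343


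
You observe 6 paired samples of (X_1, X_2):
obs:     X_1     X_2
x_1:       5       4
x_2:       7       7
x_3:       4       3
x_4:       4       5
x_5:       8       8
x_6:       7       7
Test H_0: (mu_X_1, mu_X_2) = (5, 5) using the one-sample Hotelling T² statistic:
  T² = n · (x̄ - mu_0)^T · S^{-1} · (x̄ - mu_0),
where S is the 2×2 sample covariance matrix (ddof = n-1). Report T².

Step 1 — sample mean vector:
  mean(X_1) = (5 + 7 + 4 + 4 + 8 + 7) / 6 = 35/6 = 5.8333
  mean(X_2) = (4 + 7 + 3 + 5 + 8 + 7) / 6 = 34/6 = 5.6667
  x̄ = (5.8333, 5.6667),  deviation x̄ - mu_0 = (5.8333, 5.6667) - (5, 5) = (0.8333, 0.6667).

Step 2 — sample covariance matrix, S[i,j] = (1/(n-1)) · Σ_k (x_{k,i} - mean_i) · (x_{k,j} - mean_j), divisor n-1 = 5:
  S[X_1,X_1] = ((-0.8333)·(-0.8333) + (1.1667)·(1.1667) + (-1.8333)·(-1.8333) + (-1.8333)·(-1.8333) + (2.1667)·(2.1667) + (1.1667)·(1.1667)) / 5 = 14.8333/5 = 2.9667
  S[X_1,X_2] = ((-0.8333)·(-1.6667) + (1.1667)·(1.3333) + (-1.8333)·(-2.6667) + (-1.8333)·(-0.6667) + (2.1667)·(2.3333) + (1.1667)·(1.3333)) / 5 = 15.6667/5 = 3.1333
  S[X_2,X_2] = ((-1.6667)·(-1.6667) + (1.3333)·(1.3333) + (-2.6667)·(-2.6667) + (-0.6667)·(-0.6667) + (2.3333)·(2.3333) + (1.3333)·(1.3333)) / 5 = 19.3333/5 = 3.8667
  S = [[2.9667, 3.1333],
 [3.1333, 3.8667]].

Step 3 — invert S. det(S) = 2.9667·3.8667 - (3.1333)² = 1.6533.
  S^{-1} = (1/det) · [[d, -b], [-b, a]] = [[2.3387, -1.8952],
 [-1.8952, 1.7944]].

Step 4 — quadratic form (x̄ - mu_0)^T · S^{-1} · (x̄ - mu_0):
  S^{-1} · (x̄ - mu_0) = (0.6855, -0.3831),
  (x̄ - mu_0)^T · [...] = (0.8333)·(0.6855) + (0.6667)·(-0.3831) = 0.3159.

Step 5 — scale by n: T² = 6 · 0.3159 = 1.8952.

T² ≈ 1.8952


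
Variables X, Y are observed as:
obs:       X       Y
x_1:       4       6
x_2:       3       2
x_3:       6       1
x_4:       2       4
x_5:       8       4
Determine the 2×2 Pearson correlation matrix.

Step 1 — column means:
  mean(X) = (4 + 3 + 6 + 2 + 8) / 5 = 23/5 = 4.6
  mean(Y) = (6 + 2 + 1 + 4 + 4) / 5 = 17/5 = 3.4

Step 2 — sample variances and covariances s[i,j] = (1/(n-1)) · Σ_k (x_{k,i} - mean_i) · (x_{k,j} - mean_j), with n-1 = 4:
  s[X,X] = ((-0.6)·(-0.6) + (-1.6)·(-1.6) + (1.4)·(1.4) + (-2.6)·(-2.6) + (3.4)·(3.4)) / 4 = 23.2/4 = 5.8
  s[X,Y] = ((-0.6)·(2.6) + (-1.6)·(-1.4) + (1.4)·(-2.4) + (-2.6)·(0.6) + (3.4)·(0.6)) / 4 = -2.2/4 = -0.55
  s[Y,Y] = ((2.6)·(2.6) + (-1.4)·(-1.4) + (-2.4)·(-2.4) + (0.6)·(0.6) + (0.6)·(0.6)) / 4 = 15.2/4 = 3.8
  Sample standard deviations s_i = √(s[i,i]):
  s(X) = √(5.8) = 2.4083
  s(Y) = √(3.8) = 1.9494

Step 3 — r_{ij} = s_{ij} / (s_i · s_j):
  r[X,X] = 1 (diagonal).
  r[X,Y] = -0.55 / (2.4083 · 1.9494) = -0.55 / 4.6947 = -0.1172
  r[Y,Y] = 1 (diagonal).

R is symmetric with unit diagonal. Assembling:

R = [[1, -0.1172],
 [-0.1172, 1]]


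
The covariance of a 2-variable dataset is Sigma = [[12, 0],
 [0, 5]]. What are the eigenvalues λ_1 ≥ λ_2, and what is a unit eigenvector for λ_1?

Step 1 — characteristic polynomial of 2×2 Sigma:
  det(Sigma - λI) = λ² - trace · λ + det = 0.
  trace = 12 + 5 = 17, det = 12·5 - (0)² = 60.
Step 2 — discriminant:
  Δ = trace² - 4·det = 289 - 240 = 49.
Step 3 — eigenvalues:
  λ = (trace ± √Δ)/2 = (17 ± 7)/2,
  λ_1 = 12,  λ_2 = 5.

Step 4 — unit eigenvector for λ_1: Sigma is diagonal, so its eigenvectors are the coordinate axes. λ_1 = 12 is the diagonal entry on the first coordinate axis, hence
  v_1 = (1, 0) (||v_1|| = 1).

λ_1 = 12,  λ_2 = 5;  v_1 ≈ (1, 0)


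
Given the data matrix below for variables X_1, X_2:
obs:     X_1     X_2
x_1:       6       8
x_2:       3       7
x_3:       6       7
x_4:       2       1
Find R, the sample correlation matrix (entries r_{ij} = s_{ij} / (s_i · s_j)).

Step 1 — column means:
  mean(X_1) = (6 + 3 + 6 + 2) / 4 = 17/4 = 4.25
  mean(X_2) = (8 + 7 + 7 + 1) / 4 = 23/4 = 5.75

Step 2 — sample variances and covariances s[i,j] = (1/(n-1)) · Σ_k (x_{k,i} - mean_i) · (x_{k,j} - mean_j), with n-1 = 3:
  s[X_1,X_1] = ((1.75)·(1.75) + (-1.25)·(-1.25) + (1.75)·(1.75) + (-2.25)·(-2.25)) / 3 = 12.75/3 = 4.25
  s[X_1,X_2] = ((1.75)·(2.25) + (-1.25)·(1.25) + (1.75)·(1.25) + (-2.25)·(-4.75)) / 3 = 15.25/3 = 5.0833
  s[X_2,X_2] = ((2.25)·(2.25) + (1.25)·(1.25) + (1.25)·(1.25) + (-4.75)·(-4.75)) / 3 = 30.75/3 = 10.25
  Sample standard deviations s_i = √(s[i,i]):
  s(X_1) = √(4.25) = 2.0616
  s(X_2) = √(10.25) = 3.2016

Step 3 — r_{ij} = s_{ij} / (s_i · s_j):
  r[X_1,X_1] = 1 (diagonal).
  r[X_1,X_2] = 5.0833 / (2.0616 · 3.2016) = 5.0833 / 6.6002 = 0.7702
  r[X_2,X_2] = 1 (diagonal).

R is symmetric with unit diagonal. Assembling:

R = [[1, 0.7702],
 [0.7702, 1]]


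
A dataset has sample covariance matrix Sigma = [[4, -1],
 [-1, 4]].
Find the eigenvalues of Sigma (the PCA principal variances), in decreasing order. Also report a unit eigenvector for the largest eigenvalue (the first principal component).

Step 1 — characteristic polynomial of 2×2 Sigma:
  det(Sigma - λI) = λ² - trace · λ + det = 0.
  trace = 4 + 4 = 8, det = 4·4 - (-1)² = 15.
Step 2 — discriminant:
  Δ = trace² - 4·det = 64 - 60 = 4.
Step 3 — eigenvalues:
  λ = (trace ± √Δ)/2 = (8 ± 2)/2,
  λ_1 = 5,  λ_2 = 3.

Step 4 — unit eigenvector for λ_1: solve (Sigma - λ_1 I)v = 0. First row:
  (4 - 5)·v_x + (-1)·v_y = 0, i.e. (-1)·v_x + (-1)·v_y = 0,
  so v ∝ (b, λ_1 - a) = (-1, 1); multiply by -1 so the first entry is positive: u = (1, -1).
  ||u|| = √((1)² + (-1)²) = √(2) ≈ 1.4142,
  v_1 = u/||u|| ≈ (0.7071, -0.7071) (||v_1|| = 1).

λ_1 = 5,  λ_2 = 3;  v_1 ≈ (0.7071, -0.7071)


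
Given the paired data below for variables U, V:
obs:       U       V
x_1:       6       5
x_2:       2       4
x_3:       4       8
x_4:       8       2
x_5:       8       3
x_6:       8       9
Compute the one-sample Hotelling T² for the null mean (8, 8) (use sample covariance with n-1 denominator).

Step 1 — sample mean vector:
  mean(U) = (6 + 2 + 4 + 8 + 8 + 8) / 6 = 36/6 = 6
  mean(V) = (5 + 4 + 8 + 2 + 3 + 9) / 6 = 31/6 = 5.1667
  x̄ = (6, 5.1667),  deviation x̄ - mu_0 = (6, 5.1667) - (8, 8) = (-2, -2.8333).

Step 2 — sample covariance matrix, S[i,j] = (1/(n-1)) · Σ_k (x_{k,i} - mean_i) · (x_{k,j} - mean_j), divisor n-1 = 5:
  S[U,U] = ((0)·(0) + (-4)·(-4) + (-2)·(-2) + (2)·(2) + (2)·(2) + (2)·(2)) / 5 = 32/5 = 6.4
  S[U,V] = ((0)·(-0.1667) + (-4)·(-1.1667) + (-2)·(2.8333) + (2)·(-3.1667) + (2)·(-2.1667) + (2)·(3.8333)) / 5 = -4/5 = -0.8
  S[V,V] = ((-0.1667)·(-0.1667) + (-1.1667)·(-1.1667) + (2.8333)·(2.8333) + (-3.1667)·(-3.1667) + (-2.1667)·(-2.1667) + (3.8333)·(3.8333)) / 5 = 38.8333/5 = 7.7667
  S = [[6.4, -0.8],
 [-0.8, 7.7667]].

Step 3 — invert S. det(S) = 6.4·7.7667 - (-0.8)² = 49.0667.
  S^{-1} = (1/det) · [[d, -b], [-b, a]] = [[0.1583, 0.0163],
 [0.0163, 0.1304]].

Step 4 — quadratic form (x̄ - mu_0)^T · S^{-1} · (x̄ - mu_0):
  S^{-1} · (x̄ - mu_0) = (-0.3628, -0.4022),
  (x̄ - mu_0)^T · [...] = (-2)·(-0.3628) + (-2.8333)·(-0.4022) = 1.865.

Step 5 — scale by n: T² = 6 · 1.865 = 11.1902.

T² ≈ 11.1902


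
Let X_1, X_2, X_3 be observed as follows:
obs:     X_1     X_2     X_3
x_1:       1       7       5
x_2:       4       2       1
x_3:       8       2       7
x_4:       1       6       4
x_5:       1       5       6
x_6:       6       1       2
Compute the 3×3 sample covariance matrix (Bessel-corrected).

Step 1 — column means:
  mean(X_1) = (1 + 4 + 8 + 1 + 1 + 6) / 6 = 21/6 = 3.5
  mean(X_2) = (7 + 2 + 2 + 6 + 5 + 1) / 6 = 23/6 = 3.8333
  mean(X_3) = (5 + 1 + 7 + 4 + 6 + 2) / 6 = 25/6 = 4.1667

Step 2 — sample covariance S[i,j] = (1/(n-1)) · Σ_k (x_{k,i} - mean_i) · (x_{k,j} - mean_j), with n-1 = 5.
  S[X_1,X_1] = ((-2.5)·(-2.5) + (0.5)·(0.5) + (4.5)·(4.5) + (-2.5)·(-2.5) + (-2.5)·(-2.5) + (2.5)·(2.5)) / 5 = 45.5/5 = 9.1
  S[X_1,X_2] = ((-2.5)·(3.1667) + (0.5)·(-1.8333) + (4.5)·(-1.8333) + (-2.5)·(2.1667) + (-2.5)·(1.1667) + (2.5)·(-2.8333)) / 5 = -32.5/5 = -6.5
  S[X_1,X_3] = ((-2.5)·(0.8333) + (0.5)·(-3.1667) + (4.5)·(2.8333) + (-2.5)·(-0.1667) + (-2.5)·(1.8333) + (2.5)·(-2.1667)) / 5 = -0.5/5 = -0.1
  S[X_2,X_2] = ((3.1667)·(3.1667) + (-1.8333)·(-1.8333) + (-1.8333)·(-1.8333) + (2.1667)·(2.1667) + (1.1667)·(1.1667) + (-2.8333)·(-2.8333)) / 5 = 30.8333/5 = 6.1667
  S[X_2,X_3] = ((3.1667)·(0.8333) + (-1.8333)·(-3.1667) + (-1.8333)·(2.8333) + (2.1667)·(-0.1667) + (1.1667)·(1.8333) + (-2.8333)·(-2.1667)) / 5 = 11.1667/5 = 2.2333
  S[X_3,X_3] = ((0.8333)·(0.8333) + (-3.1667)·(-3.1667) + (2.8333)·(2.8333) + (-0.1667)·(-0.1667) + (1.8333)·(1.8333) + (-2.1667)·(-2.1667)) / 5 = 26.8333/5 = 5.3667

S is symmetric (S[j,i] = S[i,j]). Assembling:

S = [[9.1, -6.5, -0.1],
 [-6.5, 6.1667, 2.2333],
 [-0.1, 2.2333, 5.3667]]


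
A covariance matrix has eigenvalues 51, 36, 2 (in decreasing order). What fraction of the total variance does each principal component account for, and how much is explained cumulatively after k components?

Step 1 — total variance = trace(Sigma) = Σ λ_i = 51 + 36 + 2 = 89.

Step 2 — fraction explained by component i = λ_i / Σ λ:
  PC1: 51/89 = 0.573
  PC2: 36/89 = 0.4045
  PC3: 2/89 = 0.0225

Step 3 — cumulative fraction after k components = (λ_1 + ... + λ_k) / Σ λ:
  k = 1: 51/89 = 0.573
  k = 2: (51 + 36)/89 = 87/89 = 0.9775
  k = 3: (51 + 36 + 2)/89 = 89/89 = 1

Summary (fraction, with percent):

explained: PC1 0.573 (57.3%), PC2 0.4045 (40.45%), PC3 0.0225 (2.25%);  cumulative: 0.573, 0.9775, 1


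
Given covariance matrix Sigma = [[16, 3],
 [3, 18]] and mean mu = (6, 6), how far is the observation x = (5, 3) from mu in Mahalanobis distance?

Step 1 — centre the observation: (x - mu) = (-1, -3).

Step 2 — invert Sigma. det(Sigma) = 16·18 - (3)² = 279.
  Sigma^{-1} = (1/det) · [[d, -b], [-b, a]] = [[0.0645, -0.0108],
 [-0.0108, 0.0573]].

Step 3 — form the quadratic (x - mu)^T · Sigma^{-1} · (x - mu):
  Sigma^{-1} · (x - mu) = (-0.0323, -0.1613).
  (x - mu)^T · [Sigma^{-1} · (x - mu)] = (-1)·(-0.0323) + (-3)·(-0.1613) = 0.5161.

Step 4 — take square root: d = √(0.5161) ≈ 0.7184.

d(x, mu) = √(0.5161) ≈ 0.7184


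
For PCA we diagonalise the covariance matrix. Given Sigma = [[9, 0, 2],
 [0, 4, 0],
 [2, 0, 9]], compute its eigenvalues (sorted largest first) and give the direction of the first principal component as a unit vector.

Step 1 — characteristic polynomial p(λ) = det(λI - Sigma) = λ³ - tr·λ² + c_1·λ - det, where tr = trace, c_1 = sum of the principal 2×2 minors, det = det(Sigma):
  tr = 9 + 4 + 9 = 22,
  c_1 = (9·4 - (0)²) + (9·9 - (2)²) + (4·9 - (0)²) = 36 + 77 + 36 = 149,
  det = 9·(4·9 - (0)²) - (0)·((0)·9 - (0)·(2)) + (2)·((0)·(0) - 4·(2)) = 9·(36) - (0)·(0) + (2)·(-8) = 308.
  So p(λ) = λ³ - 22λ² + 149λ - 308.
Step 2 — look for an integer root (rational root theorem: any rational root is an integer divisor of 308). Testing λ = 4:
  p(4) = 64 - 352 + 596 - 308 = 0  ✓
  Dividing out (λ - 4): p(λ) = (λ - 4)(λ² - 18λ + 77).
Step 3 — remaining eigenvalues from the quadratic λ² - 18λ + 77 = 0:
  Δ = 18² - 4·77 = 324 - 308 = 16,  λ = (18 ± √16)/2 = (18 ± 4)/2 = 11 or 7.
  Sorted: λ_1 = 11,  λ_2 = 7,  λ_3 = 4  (check: sum = 22 = tr ✓).

Step 4 — unit eigenvector for λ_1 = 11: v spans the null space of (Sigma - λ_1 I), whose rows are
  r_1 = (-2, 0, 2),  r_2 = (0, -7, 0),  r_3 = (2, 0, -2).
  v is orthogonal to every row, so take v ∝ r_1 × r_2 = ((0)·(0) - (2)·(-7), (2)·(0) - (-2)·(0), (-2)·(-7) - (0)·(0)) = (14, 0, 14).
  Rescale (divide by 14): u = (1, 0, 1).
  ||u|| = √((1)² + (0)² + (1)²) = √(2) ≈ 1.4142,  v_1 = u/||u|| ≈ (0.7071, 0, 0.7071) (||v_1|| = 1).

λ_1 = 11,  λ_2 = 7,  λ_3 = 4;  v_1 ≈ (0.7071, 0, 0.7071)


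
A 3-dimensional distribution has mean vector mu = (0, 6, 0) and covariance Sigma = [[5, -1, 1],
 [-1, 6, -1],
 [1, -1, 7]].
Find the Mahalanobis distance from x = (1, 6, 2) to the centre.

Step 1 — centre the observation: (x - mu) = (1, 0, 2).

Step 2 — invert Sigma (cofactor / det for 3×3, or solve directly):
  Sigma^{-1} = [[0.2113, 0.0309, -0.0258],
 [0.0309, 0.1753, 0.0206],
 [-0.0258, 0.0206, 0.1495]].

Step 3 — form the quadratic (x - mu)^T · Sigma^{-1} · (x - mu):
  Sigma^{-1} · (x - mu) = (0.1598, 0.0722, 0.2732).
  (x - mu)^T · [Sigma^{-1} · (x - mu)] = (1)·(0.1598) + (0)·(0.0722) + (2)·(0.2732) = 0.7062.

Step 4 — take square root: d = √(0.7062) ≈ 0.8403.

d(x, mu) = √(0.7062) ≈ 0.8403


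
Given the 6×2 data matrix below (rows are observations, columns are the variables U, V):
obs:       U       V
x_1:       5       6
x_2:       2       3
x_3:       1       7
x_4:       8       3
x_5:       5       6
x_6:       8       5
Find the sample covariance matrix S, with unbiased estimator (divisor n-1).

Step 1 — column means:
  mean(U) = (5 + 2 + 1 + 8 + 5 + 8) / 6 = 29/6 = 4.8333
  mean(V) = (6 + 3 + 7 + 3 + 6 + 5) / 6 = 30/6 = 5

Step 2 — sample covariance S[i,j] = (1/(n-1)) · Σ_k (x_{k,i} - mean_i) · (x_{k,j} - mean_j), with n-1 = 5.
  S[U,U] = ((0.1667)·(0.1667) + (-2.8333)·(-2.8333) + (-3.8333)·(-3.8333) + (3.1667)·(3.1667) + (0.1667)·(0.1667) + (3.1667)·(3.1667)) / 5 = 42.8333/5 = 8.5667
  S[U,V] = ((0.1667)·(1) + (-2.8333)·(-2) + (-3.8333)·(2) + (3.1667)·(-2) + (0.1667)·(1) + (3.1667)·(0)) / 5 = -8/5 = -1.6
  S[V,V] = ((1)·(1) + (-2)·(-2) + (2)·(2) + (-2)·(-2) + (1)·(1) + (0)·(0)) / 5 = 14/5 = 2.8

S is symmetric (S[j,i] = S[i,j]). Assembling:

S = [[8.5667, -1.6],
 [-1.6, 2.8]]


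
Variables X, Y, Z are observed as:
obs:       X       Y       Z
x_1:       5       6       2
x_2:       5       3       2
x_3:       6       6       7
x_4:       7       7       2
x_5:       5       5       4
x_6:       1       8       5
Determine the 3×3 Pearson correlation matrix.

Step 1 — column means:
  mean(X) = (5 + 5 + 6 + 7 + 5 + 1) / 6 = 29/6 = 4.8333
  mean(Y) = (6 + 3 + 6 + 7 + 5 + 8) / 6 = 35/6 = 5.8333
  mean(Z) = (2 + 2 + 7 + 2 + 4 + 5) / 6 = 22/6 = 3.6667

Step 2 — sample variances and covariances s[i,j] = (1/(n-1)) · Σ_k (x_{k,i} - mean_i) · (x_{k,j} - mean_j), with n-1 = 5:
  s[X,X] = ((0.1667)·(0.1667) + (0.1667)·(0.1667) + (1.1667)·(1.1667) + (2.1667)·(2.1667) + (0.1667)·(0.1667) + (-3.8333)·(-3.8333)) / 5 = 20.8333/5 = 4.1667
  s[X,Y] = ((0.1667)·(0.1667) + (0.1667)·(-2.8333) + (1.1667)·(0.1667) + (2.1667)·(1.1667) + (0.1667)·(-0.8333) + (-3.8333)·(2.1667)) / 5 = -6.1667/5 = -1.2333
  s[X,Z] = ((0.1667)·(-1.6667) + (0.1667)·(-1.6667) + (1.1667)·(3.3333) + (2.1667)·(-1.6667) + (0.1667)·(0.3333) + (-3.8333)·(1.3333)) / 5 = -5.3333/5 = -1.0667
  s[Y,Y] = ((0.1667)·(0.1667) + (-2.8333)·(-2.8333) + (0.1667)·(0.1667) + (1.1667)·(1.1667) + (-0.8333)·(-0.8333) + (2.1667)·(2.1667)) / 5 = 14.8333/5 = 2.9667
  s[Y,Z] = ((0.1667)·(-1.6667) + (-2.8333)·(-1.6667) + (0.1667)·(3.3333) + (1.1667)·(-1.6667) + (-0.8333)·(0.3333) + (2.1667)·(1.3333)) / 5 = 5.6667/5 = 1.1333
  s[Z,Z] = ((-1.6667)·(-1.6667) + (-1.6667)·(-1.6667) + (3.3333)·(3.3333) + (-1.6667)·(-1.6667) + (0.3333)·(0.3333) + (1.3333)·(1.3333)) / 5 = 21.3333/5 = 4.2667
  Sample standard deviations s_i = √(s[i,i]):
  s(X) = √(4.1667) = 2.0412
  s(Y) = √(2.9667) = 1.7224
  s(Z) = √(4.2667) = 2.0656

Step 3 — r_{ij} = s_{ij} / (s_i · s_j):
  r[X,X] = 1 (diagonal).
  r[X,Y] = -1.2333 / (2.0412 · 1.7224) = -1.2333 / 3.5158 = -0.3508
  r[X,Z] = -1.0667 / (2.0412 · 2.0656) = -1.0667 / 4.2164 = -0.253
  r[Y,Y] = 1 (diagonal).
  r[Y,Z] = 1.1333 / (1.7224 · 2.0656) = 1.1333 / 3.5578 = 0.3186
  r[Z,Z] = 1 (diagonal).

R is symmetric with unit diagonal. Assembling:

R = [[1, -0.3508, -0.253],
 [-0.3508, 1, 0.3186],
 [-0.253, 0.3186, 1]]


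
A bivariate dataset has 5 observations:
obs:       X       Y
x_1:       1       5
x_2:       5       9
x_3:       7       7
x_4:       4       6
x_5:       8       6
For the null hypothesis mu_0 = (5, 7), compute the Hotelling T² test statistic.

Step 1 — sample mean vector:
  mean(X) = (1 + 5 + 7 + 4 + 8) / 5 = 25/5 = 5
  mean(Y) = (5 + 9 + 7 + 6 + 6) / 5 = 33/5 = 6.6
  x̄ = (5, 6.6),  deviation x̄ - mu_0 = (5, 6.6) - (5, 7) = (0, -0.4).

Step 2 — sample covariance matrix, S[i,j] = (1/(n-1)) · Σ_k (x_{k,i} - mean_i) · (x_{k,j} - mean_j), divisor n-1 = 4:
  S[X,X] = ((-4)·(-4) + (0)·(0) + (2)·(2) + (-1)·(-1) + (3)·(3)) / 4 = 30/4 = 7.5
  S[X,Y] = ((-4)·(-1.6) + (0)·(2.4) + (2)·(0.4) + (-1)·(-0.6) + (3)·(-0.6)) / 4 = 6/4 = 1.5
  S[Y,Y] = ((-1.6)·(-1.6) + (2.4)·(2.4) + (0.4)·(0.4) + (-0.6)·(-0.6) + (-0.6)·(-0.6)) / 4 = 9.2/4 = 2.3
  S = [[7.5, 1.5],
 [1.5, 2.3]].

Step 3 — invert S. det(S) = 7.5·2.3 - (1.5)² = 15.
  S^{-1} = (1/det) · [[d, -b], [-b, a]] = [[0.1533, -0.1],
 [-0.1, 0.5]].

Step 4 — quadratic form (x̄ - mu_0)^T · S^{-1} · (x̄ - mu_0):
  S^{-1} · (x̄ - mu_0) = (0.04, -0.2),
  (x̄ - mu_0)^T · [...] = (0)·(0.04) + (-0.4)·(-0.2) = 0.08.

Step 5 — scale by n: T² = 5 · 0.08 = 0.4.

T² ≈ 0.4


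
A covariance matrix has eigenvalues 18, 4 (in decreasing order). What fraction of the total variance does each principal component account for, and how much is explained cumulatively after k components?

Step 1 — total variance = trace(Sigma) = Σ λ_i = 18 + 4 = 22.

Step 2 — fraction explained by component i = λ_i / Σ λ:
  PC1: 18/22 = 0.8182
  PC2: 4/22 = 0.1818

Step 3 — cumulative fraction after k components = (λ_1 + ... + λ_k) / Σ λ:
  k = 1: 18/22 = 0.8182
  k = 2: (18 + 4)/22 = 22/22 = 1

Summary (fraction, with percent):

explained: PC1 0.8182 (81.82%), PC2 0.1818 (18.18%);  cumulative: 0.8182, 1


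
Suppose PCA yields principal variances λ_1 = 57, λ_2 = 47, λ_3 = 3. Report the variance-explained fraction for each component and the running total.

Step 1 — total variance = trace(Sigma) = Σ λ_i = 57 + 47 + 3 = 107.

Step 2 — fraction explained by component i = λ_i / Σ λ:
  PC1: 57/107 = 0.5327
  PC2: 47/107 = 0.4393
  PC3: 3/107 = 0.028

Step 3 — cumulative fraction after k components = (λ_1 + ... + λ_k) / Σ λ:
  k = 1: 57/107 = 0.5327
  k = 2: (57 + 47)/107 = 104/107 = 0.972
  k = 3: (57 + 47 + 3)/107 = 107/107 = 1

Summary (fraction, with percent):

explained: PC1 0.5327 (53.27%), PC2 0.4393 (43.93%), PC3 0.028 (2.8%);  cumulative: 0.5327, 0.972, 1


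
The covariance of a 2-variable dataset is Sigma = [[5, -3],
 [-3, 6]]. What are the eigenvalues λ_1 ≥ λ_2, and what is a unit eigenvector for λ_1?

Step 1 — characteristic polynomial of 2×2 Sigma:
  det(Sigma - λI) = λ² - trace · λ + det = 0.
  trace = 5 + 6 = 11, det = 5·6 - (-3)² = 21.
Step 2 — discriminant:
  Δ = trace² - 4·det = 121 - 84 = 37.
Step 3 — eigenvalues:
  λ = (trace ± √Δ)/2 = (11 ± 6.0828)/2,
  λ_1 = 8.5414,  λ_2 = 2.4586.

Step 4 — unit eigenvector for λ_1: solve (Sigma - λ_1 I)v = 0. First row:
  (5 - 8.5414)·v_x + (-3)·v_y = 0, i.e. (-3.5414)·v_x + (-3)·v_y = 0,
  so v ∝ (b, λ_1 - a) = (-3, 3.5414); multiply by -1 so the first entry is positive: u = (3, -3.5414).
  ||u|| = √((3)² + (-3.5414)²) = √(21.5414) ≈ 4.6413,
  v_1 = u/||u|| ≈ (0.6464, -0.763) (||v_1|| = 1).

λ_1 = 8.5414,  λ_2 = 2.4586;  v_1 ≈ (0.6464, -0.763)


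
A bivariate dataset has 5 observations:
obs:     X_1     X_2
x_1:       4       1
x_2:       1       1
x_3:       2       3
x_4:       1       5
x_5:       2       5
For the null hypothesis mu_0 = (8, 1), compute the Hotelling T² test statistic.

Step 1 — sample mean vector:
  mean(X_1) = (4 + 1 + 2 + 1 + 2) / 5 = 10/5 = 2
  mean(X_2) = (1 + 1 + 3 + 5 + 5) / 5 = 15/5 = 3
  x̄ = (2, 3),  deviation x̄ - mu_0 = (2, 3) - (8, 1) = (-6, 2).

Step 2 — sample covariance matrix, S[i,j] = (1/(n-1)) · Σ_k (x_{k,i} - mean_i) · (x_{k,j} - mean_j), divisor n-1 = 4:
  S[X_1,X_1] = ((2)·(2) + (-1)·(-1) + (0)·(0) + (-1)·(-1) + (0)·(0)) / 4 = 6/4 = 1.5
  S[X_1,X_2] = ((2)·(-2) + (-1)·(-2) + (0)·(0) + (-1)·(2) + (0)·(2)) / 4 = -4/4 = -1
  S[X_2,X_2] = ((-2)·(-2) + (-2)·(-2) + (0)·(0) + (2)·(2) + (2)·(2)) / 4 = 16/4 = 4
  S = [[1.5, -1],
 [-1, 4]].

Step 3 — invert S. det(S) = 1.5·4 - (-1)² = 5.
  S^{-1} = (1/det) · [[d, -b], [-b, a]] = [[0.8, 0.2],
 [0.2, 0.3]].

Step 4 — quadratic form (x̄ - mu_0)^T · S^{-1} · (x̄ - mu_0):
  S^{-1} · (x̄ - mu_0) = (-4.4, -0.6),
  (x̄ - mu_0)^T · [...] = (-6)·(-4.4) + (2)·(-0.6) = 25.2.

Step 5 — scale by n: T² = 5 · 25.2 = 126.

T² ≈ 126


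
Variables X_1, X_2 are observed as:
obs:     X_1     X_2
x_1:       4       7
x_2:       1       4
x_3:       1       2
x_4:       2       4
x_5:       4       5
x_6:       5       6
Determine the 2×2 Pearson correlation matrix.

Step 1 — column means:
  mean(X_1) = (4 + 1 + 1 + 2 + 4 + 5) / 6 = 17/6 = 2.8333
  mean(X_2) = (7 + 4 + 2 + 4 + 5 + 6) / 6 = 28/6 = 4.6667

Step 2 — sample variances and covariances s[i,j] = (1/(n-1)) · Σ_k (x_{k,i} - mean_i) · (x_{k,j} - mean_j), with n-1 = 5:
  s[X_1,X_1] = ((1.1667)·(1.1667) + (-1.8333)·(-1.8333) + (-1.8333)·(-1.8333) + (-0.8333)·(-0.8333) + (1.1667)·(1.1667) + (2.1667)·(2.1667)) / 5 = 14.8333/5 = 2.9667
  s[X_1,X_2] = ((1.1667)·(2.3333) + (-1.8333)·(-0.6667) + (-1.8333)·(-2.6667) + (-0.8333)·(-0.6667) + (1.1667)·(0.3333) + (2.1667)·(1.3333)) / 5 = 12.6667/5 = 2.5333
  s[X_2,X_2] = ((2.3333)·(2.3333) + (-0.6667)·(-0.6667) + (-2.6667)·(-2.6667) + (-0.6667)·(-0.6667) + (0.3333)·(0.3333) + (1.3333)·(1.3333)) / 5 = 15.3333/5 = 3.0667
  Sample standard deviations s_i = √(s[i,i]):
  s(X_1) = √(2.9667) = 1.7224
  s(X_2) = √(3.0667) = 1.7512

Step 3 — r_{ij} = s_{ij} / (s_i · s_j):
  r[X_1,X_1] = 1 (diagonal).
  r[X_1,X_2] = 2.5333 / (1.7224 · 1.7512) = 2.5333 / 3.0163 = 0.8399
  r[X_2,X_2] = 1 (diagonal).

R is symmetric with unit diagonal. Assembling:

R = [[1, 0.8399],
 [0.8399, 1]]


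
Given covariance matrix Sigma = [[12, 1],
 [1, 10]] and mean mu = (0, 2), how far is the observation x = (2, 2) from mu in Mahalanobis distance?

Step 1 — centre the observation: (x - mu) = (2, 0).

Step 2 — invert Sigma. det(Sigma) = 12·10 - (1)² = 119.
  Sigma^{-1} = (1/det) · [[d, -b], [-b, a]] = [[0.084, -0.0084],
 [-0.0084, 0.1008]].

Step 3 — form the quadratic (x - mu)^T · Sigma^{-1} · (x - mu):
  Sigma^{-1} · (x - mu) = (0.1681, -0.0168).
  (x - mu)^T · [Sigma^{-1} · (x - mu)] = (2)·(0.1681) + (0)·(-0.0168) = 0.3361.

Step 4 — take square root: d = √(0.3361) ≈ 0.5798.

d(x, mu) = √(0.3361) ≈ 0.5798


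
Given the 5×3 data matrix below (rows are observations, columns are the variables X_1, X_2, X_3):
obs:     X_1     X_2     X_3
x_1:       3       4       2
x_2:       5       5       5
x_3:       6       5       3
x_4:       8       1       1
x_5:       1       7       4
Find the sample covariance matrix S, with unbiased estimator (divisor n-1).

Step 1 — column means:
  mean(X_1) = (3 + 5 + 6 + 8 + 1) / 5 = 23/5 = 4.6
  mean(X_2) = (4 + 5 + 5 + 1 + 7) / 5 = 22/5 = 4.4
  mean(X_3) = (2 + 5 + 3 + 1 + 4) / 5 = 15/5 = 3

Step 2 — sample covariance S[i,j] = (1/(n-1)) · Σ_k (x_{k,i} - mean_i) · (x_{k,j} - mean_j), with n-1 = 4.
  S[X_1,X_1] = ((-1.6)·(-1.6) + (0.4)·(0.4) + (1.4)·(1.4) + (3.4)·(3.4) + (-3.6)·(-3.6)) / 4 = 29.2/4 = 7.3
  S[X_1,X_2] = ((-1.6)·(-0.4) + (0.4)·(0.6) + (1.4)·(0.6) + (3.4)·(-3.4) + (-3.6)·(2.6)) / 4 = -19.2/4 = -4.8
  S[X_1,X_3] = ((-1.6)·(-1) + (0.4)·(2) + (1.4)·(0) + (3.4)·(-2) + (-3.6)·(1)) / 4 = -8/4 = -2
  S[X_2,X_2] = ((-0.4)·(-0.4) + (0.6)·(0.6) + (0.6)·(0.6) + (-3.4)·(-3.4) + (2.6)·(2.6)) / 4 = 19.2/4 = 4.8
  S[X_2,X_3] = ((-0.4)·(-1) + (0.6)·(2) + (0.6)·(0) + (-3.4)·(-2) + (2.6)·(1)) / 4 = 11/4 = 2.75
  S[X_3,X_3] = ((-1)·(-1) + (2)·(2) + (0)·(0) + (-2)·(-2) + (1)·(1)) / 4 = 10/4 = 2.5

S is symmetric (S[j,i] = S[i,j]). Assembling:

S = [[7.3, -4.8, -2],
 [-4.8, 4.8, 2.75],
 [-2, 2.75, 2.5]]


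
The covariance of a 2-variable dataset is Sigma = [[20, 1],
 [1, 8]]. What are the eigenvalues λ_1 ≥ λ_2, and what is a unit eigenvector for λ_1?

Step 1 — characteristic polynomial of 2×2 Sigma:
  det(Sigma - λI) = λ² - trace · λ + det = 0.
  trace = 20 + 8 = 28, det = 20·8 - (1)² = 159.
Step 2 — discriminant:
  Δ = trace² - 4·det = 784 - 636 = 148.
Step 3 — eigenvalues:
  λ = (trace ± √Δ)/2 = (28 ± 12.1655)/2,
  λ_1 = 20.0828,  λ_2 = 7.9172.

Step 4 — unit eigenvector for λ_1: solve (Sigma - λ_1 I)v = 0. First row:
  (20 - 20.0828)·v_x + (1)·v_y = 0, i.e. (-0.0828)·v_x + (1)·v_y = 0,
  so v ∝ (b, λ_1 - a) = (1, 0.0828) = u.
  ||u|| = √((1)² + (0.0828)²) = √(1.0068) ≈ 1.0034,
  v_1 = u/||u|| ≈ (0.9966, 0.0825) (||v_1|| = 1).

λ_1 = 20.0828,  λ_2 = 7.9172;  v_1 ≈ (0.9966, 0.0825)


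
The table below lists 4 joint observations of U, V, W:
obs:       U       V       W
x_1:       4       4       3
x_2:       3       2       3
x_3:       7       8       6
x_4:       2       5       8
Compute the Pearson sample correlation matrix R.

Step 1 — column means:
  mean(U) = (4 + 3 + 7 + 2) / 4 = 16/4 = 4
  mean(V) = (4 + 2 + 8 + 5) / 4 = 19/4 = 4.75
  mean(W) = (3 + 3 + 6 + 8) / 4 = 20/4 = 5

Step 2 — sample variances and covariances s[i,j] = (1/(n-1)) · Σ_k (x_{k,i} - mean_i) · (x_{k,j} - mean_j), with n-1 = 3:
  s[U,U] = ((0)·(0) + (-1)·(-1) + (3)·(3) + (-2)·(-2)) / 3 = 14/3 = 4.6667
  s[U,V] = ((0)·(-0.75) + (-1)·(-2.75) + (3)·(3.25) + (-2)·(0.25)) / 3 = 12/3 = 4
  s[U,W] = ((0)·(-2) + (-1)·(-2) + (3)·(1) + (-2)·(3)) / 3 = -1/3 = -0.3333
  s[V,V] = ((-0.75)·(-0.75) + (-2.75)·(-2.75) + (3.25)·(3.25) + (0.25)·(0.25)) / 3 = 18.75/3 = 6.25
  s[V,W] = ((-0.75)·(-2) + (-2.75)·(-2) + (3.25)·(1) + (0.25)·(3)) / 3 = 11/3 = 3.6667
  s[W,W] = ((-2)·(-2) + (-2)·(-2) + (1)·(1) + (3)·(3)) / 3 = 18/3 = 6
  Sample standard deviations s_i = √(s[i,i]):
  s(U) = √(4.6667) = 2.1602
  s(V) = √(6.25) = 2.5
  s(W) = √(6) = 2.4495

Step 3 — r_{ij} = s_{ij} / (s_i · s_j):
  r[U,U] = 1 (diagonal).
  r[U,V] = 4 / (2.1602 · 2.5) = 4 / 5.4006 = 0.7407
  r[U,W] = -0.3333 / (2.1602 · 2.4495) = -0.3333 / 5.2915 = -0.063
  r[V,V] = 1 (diagonal).
  r[V,W] = 3.6667 / (2.5 · 2.4495) = 3.6667 / 6.1237 = 0.5988
  r[W,W] = 1 (diagonal).

R is symmetric with unit diagonal. Assembling:

R = [[1, 0.7407, -0.063],
 [0.7407, 1, 0.5988],
 [-0.063, 0.5988, 1]]


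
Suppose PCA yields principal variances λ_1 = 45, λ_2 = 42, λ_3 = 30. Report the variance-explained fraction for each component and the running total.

Step 1 — total variance = trace(Sigma) = Σ λ_i = 45 + 42 + 30 = 117.

Step 2 — fraction explained by component i = λ_i / Σ λ:
  PC1: 45/117 = 0.3846
  PC2: 42/117 = 0.359
  PC3: 30/117 = 0.2564

Step 3 — cumulative fraction after k components = (λ_1 + ... + λ_k) / Σ λ:
  k = 1: 45/117 = 0.3846
  k = 2: (45 + 42)/117 = 87/117 = 0.7436
  k = 3: (45 + 42 + 30)/117 = 117/117 = 1

Summary (fraction, with percent):

explained: PC1 0.3846 (38.46%), PC2 0.359 (35.9%), PC3 0.2564 (25.64%);  cumulative: 0.3846, 0.7436, 1


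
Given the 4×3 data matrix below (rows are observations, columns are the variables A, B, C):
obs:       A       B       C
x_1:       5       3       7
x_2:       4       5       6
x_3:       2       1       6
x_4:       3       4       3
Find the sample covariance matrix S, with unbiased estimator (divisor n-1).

Step 1 — column means:
  mean(A) = (5 + 4 + 2 + 3) / 4 = 14/4 = 3.5
  mean(B) = (3 + 5 + 1 + 4) / 4 = 13/4 = 3.25
  mean(C) = (7 + 6 + 6 + 3) / 4 = 22/4 = 5.5

Step 2 — sample covariance S[i,j] = (1/(n-1)) · Σ_k (x_{k,i} - mean_i) · (x_{k,j} - mean_j), with n-1 = 3.
  S[A,A] = ((1.5)·(1.5) + (0.5)·(0.5) + (-1.5)·(-1.5) + (-0.5)·(-0.5)) / 3 = 5/3 = 1.6667
  S[A,B] = ((1.5)·(-0.25) + (0.5)·(1.75) + (-1.5)·(-2.25) + (-0.5)·(0.75)) / 3 = 3.5/3 = 1.1667
  S[A,C] = ((1.5)·(1.5) + (0.5)·(0.5) + (-1.5)·(0.5) + (-0.5)·(-2.5)) / 3 = 3/3 = 1
  S[B,B] = ((-0.25)·(-0.25) + (1.75)·(1.75) + (-2.25)·(-2.25) + (0.75)·(0.75)) / 3 = 8.75/3 = 2.9167
  S[B,C] = ((-0.25)·(1.5) + (1.75)·(0.5) + (-2.25)·(0.5) + (0.75)·(-2.5)) / 3 = -2.5/3 = -0.8333
  S[C,C] = ((1.5)·(1.5) + (0.5)·(0.5) + (0.5)·(0.5) + (-2.5)·(-2.5)) / 3 = 9/3 = 3

S is symmetric (S[j,i] = S[i,j]). Assembling:

S = [[1.6667, 1.1667, 1],
 [1.1667, 2.9167, -0.8333],
 [1, -0.8333, 3]]


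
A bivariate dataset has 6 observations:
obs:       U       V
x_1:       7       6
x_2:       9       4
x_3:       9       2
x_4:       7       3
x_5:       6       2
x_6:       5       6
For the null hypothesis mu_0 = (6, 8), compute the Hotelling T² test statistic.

Step 1 — sample mean vector:
  mean(U) = (7 + 9 + 9 + 7 + 6 + 5) / 6 = 43/6 = 7.1667
  mean(V) = (6 + 4 + 2 + 3 + 2 + 6) / 6 = 23/6 = 3.8333
  x̄ = (7.1667, 3.8333),  deviation x̄ - mu_0 = (7.1667, 3.8333) - (6, 8) = (1.1667, -4.1667).

Step 2 — sample covariance matrix, S[i,j] = (1/(n-1)) · Σ_k (x_{k,i} - mean_i) · (x_{k,j} - mean_j), divisor n-1 = 5:
  S[U,U] = ((-0.1667)·(-0.1667) + (1.8333)·(1.8333) + (1.8333)·(1.8333) + (-0.1667)·(-0.1667) + (-1.1667)·(-1.1667) + (-2.1667)·(-2.1667)) / 5 = 12.8333/5 = 2.5667
  S[U,V] = ((-0.1667)·(2.1667) + (1.8333)·(0.1667) + (1.8333)·(-1.8333) + (-0.1667)·(-0.8333) + (-1.1667)·(-1.8333) + (-2.1667)·(2.1667)) / 5 = -5.8333/5 = -1.1667
  S[V,V] = ((2.1667)·(2.1667) + (0.1667)·(0.1667) + (-1.8333)·(-1.8333) + (-0.8333)·(-0.8333) + (-1.8333)·(-1.8333) + (2.1667)·(2.1667)) / 5 = 16.8333/5 = 3.3667
  S = [[2.5667, -1.1667],
 [-1.1667, 3.3667]].

Step 3 — invert S. det(S) = 2.5667·3.3667 - (-1.1667)² = 7.28.
  S^{-1} = (1/det) · [[d, -b], [-b, a]] = [[0.4625, 0.1603],
 [0.1603, 0.3526]].

Step 4 — quadratic form (x̄ - mu_0)^T · S^{-1} · (x̄ - mu_0):
  S^{-1} · (x̄ - mu_0) = (-0.1282, -1.2821),
  (x̄ - mu_0)^T · [...] = (1.1667)·(-0.1282) + (-4.1667)·(-1.2821) = 5.1923.

Step 5 — scale by n: T² = 6 · 5.1923 = 31.1538.

T² ≈ 31.1538


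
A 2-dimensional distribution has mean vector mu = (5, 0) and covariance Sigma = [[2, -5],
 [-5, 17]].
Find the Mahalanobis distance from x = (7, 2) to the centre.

Step 1 — centre the observation: (x - mu) = (2, 2).

Step 2 — invert Sigma. det(Sigma) = 2·17 - (-5)² = 9.
  Sigma^{-1} = (1/det) · [[d, -b], [-b, a]] = [[1.8889, 0.5556],
 [0.5556, 0.2222]].

Step 3 — form the quadratic (x - mu)^T · Sigma^{-1} · (x - mu):
  Sigma^{-1} · (x - mu) = (4.8889, 1.5556).
  (x - mu)^T · [Sigma^{-1} · (x - mu)] = (2)·(4.8889) + (2)·(1.5556) = 12.8889.

Step 4 — take square root: d = √(12.8889) ≈ 3.5901.

d(x, mu) = √(12.8889) ≈ 3.5901


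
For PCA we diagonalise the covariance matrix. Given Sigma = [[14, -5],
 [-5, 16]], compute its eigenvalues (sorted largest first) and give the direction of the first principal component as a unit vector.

Step 1 — characteristic polynomial of 2×2 Sigma:
  det(Sigma - λI) = λ² - trace · λ + det = 0.
  trace = 14 + 16 = 30, det = 14·16 - (-5)² = 199.
Step 2 — discriminant:
  Δ = trace² - 4·det = 900 - 796 = 104.
Step 3 — eigenvalues:
  λ = (trace ± √Δ)/2 = (30 ± 10.198)/2,
  λ_1 = 20.099,  λ_2 = 9.901.

Step 4 — unit eigenvector for λ_1: solve (Sigma - λ_1 I)v = 0. First row:
  (14 - 20.099)·v_x + (-5)·v_y = 0, i.e. (-6.099)·v_x + (-5)·v_y = 0,
  so v ∝ (b, λ_1 - a) = (-5, 6.099); multiply by -1 so the first entry is positive: u = (5, -6.099).
  ||u|| = √((5)² + (-6.099)²) = √(62.198) ≈ 7.8866,
  v_1 = u/||u|| ≈ (0.634, -0.7733) (||v_1|| = 1).

λ_1 = 20.099,  λ_2 = 9.901;  v_1 ≈ (0.634, -0.7733)


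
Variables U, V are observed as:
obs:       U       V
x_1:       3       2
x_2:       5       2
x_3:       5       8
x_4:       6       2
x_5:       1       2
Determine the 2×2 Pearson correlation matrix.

Step 1 — column means:
  mean(U) = (3 + 5 + 5 + 6 + 1) / 5 = 20/5 = 4
  mean(V) = (2 + 2 + 8 + 2 + 2) / 5 = 16/5 = 3.2

Step 2 — sample variances and covariances s[i,j] = (1/(n-1)) · Σ_k (x_{k,i} - mean_i) · (x_{k,j} - mean_j), with n-1 = 4:
  s[U,U] = ((-1)·(-1) + (1)·(1) + (1)·(1) + (2)·(2) + (-3)·(-3)) / 4 = 16/4 = 4
  s[U,V] = ((-1)·(-1.2) + (1)·(-1.2) + (1)·(4.8) + (2)·(-1.2) + (-3)·(-1.2)) / 4 = 6/4 = 1.5
  s[V,V] = ((-1.2)·(-1.2) + (-1.2)·(-1.2) + (4.8)·(4.8) + (-1.2)·(-1.2) + (-1.2)·(-1.2)) / 4 = 28.8/4 = 7.2
  Sample standard deviations s_i = √(s[i,i]):
  s(U) = √(4) = 2
  s(V) = √(7.2) = 2.6833

Step 3 — r_{ij} = s_{ij} / (s_i · s_j):
  r[U,U] = 1 (diagonal).
  r[U,V] = 1.5 / (2 · 2.6833) = 1.5 / 5.3666 = 0.2795
  r[V,V] = 1 (diagonal).

R is symmetric with unit diagonal. Assembling:

R = [[1, 0.2795],
 [0.2795, 1]]
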